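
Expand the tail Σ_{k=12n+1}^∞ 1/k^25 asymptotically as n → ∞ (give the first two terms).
Σ_{k>12n} 1/k^25 = 1/(24 · (12n)^24) − 1/(2 · (12n)^25) + O(1/(12n)^26)

Compare to the integral: ∫_{12n}^∞ x^(−25) dx = [−x^(−24)/24]_{12n}^∞ = 1/((25−1)·(12n)^24). The Euler-Maclaurin correction adds −f(12n)/2 = −1/(2·(12n)^25). Euler-Maclaurin then gives
  Σ_{k>12n} 1/k^25 = ∫_{12n}^∞ dx/x^25 − 1/(2·(12n)^25) + O(1/(12n)^26).
(Equivalently this is ζ(25) − Σ_{k≤12n} 1/k^25.)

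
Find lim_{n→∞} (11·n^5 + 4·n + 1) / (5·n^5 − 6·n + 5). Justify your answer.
lim = 11/5

For large n the leading n^5 terms dominate both numerator and denominator. Dividing top and bottom by n^5, every other term tends to 0, leaving 11/5.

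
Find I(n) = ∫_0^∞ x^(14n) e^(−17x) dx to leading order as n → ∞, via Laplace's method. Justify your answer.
I(n) ~ (sqrt(2π·14n) / 17) · (14n/(17e))^(14n)

Write the integrand as exp(14n ln x − 17x) and set f(x) = 14n ln x − 17x. Then f'(x) = 14n/x − 17 = 0 at x* = 14n/17, and f''(x*) = −14n/x*^2 = −17^2/(14n). Laplace's method (interior maximum) gives
  I(n) ~ e^(f(x*)) · sqrt(2π / |f''(x*)|)
        = exp(14n ln(14n/17) − 14n) · sqrt(2π · 14n / 17^2)
        = (14n/17)^(14n) e^(−14n) · sqrt(2π·14n) / 17
        = (sqrt(2π·14n) / 17) · (14n/(17e))^(14n).
This matches Γ(14n+1)/17^(14n+1) with Stirling applied to Γ.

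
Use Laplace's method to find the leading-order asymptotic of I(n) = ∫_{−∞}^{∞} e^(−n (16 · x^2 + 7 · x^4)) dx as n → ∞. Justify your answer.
I(n) ~ sqrt(π/(16n))

φ(x) = 16 · x^2 + 7 · x^4 has its unique global minimum at x* = 0 (since φ'(x) = 32x + 28x^3 = 0 only at x = 0 for real x with both coefficients positive, and φ → ∞ as |x| → ∞). At x* = 0, φ(0) = 0 and φ''(0) = 32. Laplace's method then gives
  I(n) ~ sqrt(2π / (n · φ''(0))) · e^(−n φ(0)) = sqrt(2π / (32n)) = sqrt(π/(16n)).
The 7 · x^4 term contributes only at subleading order (an O(1/n) relative correction).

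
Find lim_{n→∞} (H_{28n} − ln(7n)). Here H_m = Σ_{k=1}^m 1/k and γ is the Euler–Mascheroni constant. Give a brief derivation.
lim = ln 4 + γ

By Euler-Maclaurin, H_m = ln m + γ + O(1/m). So
  H_{28n} − ln(7n) = ln(28n) + γ − ln(7n) + O(1/n)
                       = ln(28/7) + γ + O(1/n).
Hence the limit is ln(28/7) + γ (= ln 4).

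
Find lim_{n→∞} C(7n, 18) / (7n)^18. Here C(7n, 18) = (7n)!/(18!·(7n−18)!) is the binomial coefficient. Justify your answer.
lim = 1/18! = 1/6402373705728000

With N = 7n → ∞: C(N, 18) / N^18 = [N(N−1)…(N−17)] / (18! · N^18) = (1/18!) · 1 · (1 − 1/(7n)) · … · (1 − 17/(7n)). Each factor → 1 as N → ∞, so the limit is 1/18! = 1/6402373705728000.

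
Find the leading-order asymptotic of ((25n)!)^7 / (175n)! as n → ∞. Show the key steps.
((25n)!)^7/(175n)! ~ ((2π·25n)^(6/2) / sqrt(7)) · 7^(−7·25n)  →  0

Write N = 25n. Stirling: N! ~ sqrt(2π N)(N/e)^N and (7N)! ~ sqrt(2π·7N)·(7N/e)^(7N).
  (N!)^7/(7N)! ~ (2π N)^(7/2) (N/e)^(7N) / [sqrt(2π·7N) (7N/e)^(7N)]
     = (2π N)^(7/2) / sqrt(2π·7N) · (N/(7N))^(7N)
     = (2π N)^((7−1)/2) / sqrt(7) · 7^(−7N).
Since 7^7 > 1, the factor 7^(−7N) decays exponentially, so the ratio → 0. Substituting N = 25n gives the stated form.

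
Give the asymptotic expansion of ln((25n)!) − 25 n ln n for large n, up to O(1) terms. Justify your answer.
ln((25n)!) − 25 n ln n = 25(ln 25 − 1) n + (1/2) ln(2π·25n) + O(1/n)

Stirling: ln((25n)!) = 25n ln(25n) − 25n + (1/2) ln(2π·25n) + O(1/n).
Since 25n ln(25n) = 25n ln n + 25n ln 25, subtracting 25n ln n cancels the n ln n term exactly. What remains is 25(ln 25 − 1) n + (1/2) ln(2π·25n) + O(1/n).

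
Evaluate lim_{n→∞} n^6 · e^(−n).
lim = 0

Exponentials with base > 1 dominate every fixed polynomial: for any fixed c, n^c / e^n → 0 as n → ∞ (e.g. by the ratio test, or since e^n grows faster than any power of n). Hence n^6 · e^(−n) = n^6 / e^n → 0.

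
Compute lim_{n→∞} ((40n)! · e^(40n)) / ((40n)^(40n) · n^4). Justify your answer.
lim = 0

Stirling: (40n)! ~ sqrt(2π·40n) · (40n/e)^(40n). Hence
  (40n)! · e^(40n) / (40n)^(40n) ~ sqrt(2π·40n).
Dividing by n^4: sqrt(2π·40n) / n^4 = sqrt(2π·40) · n^((1−8)/2), so the expression behaves like sqrt(2π·40) · n^((1−8)/2) → 0.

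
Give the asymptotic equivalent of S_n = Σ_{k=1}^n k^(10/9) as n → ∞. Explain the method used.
S_n ~ (9/19) · n^(19/9)

Integral comparison: Σ_{k=1}^n k^(10/9) = ∫_0^n x^(10/9) dx + O(n^(10/9)). The integral is n^(1 + 10/9) / (1 + 10/9) = n^((10+9)/9) / ((10+9)/9) = (9/19) · n^(19/9).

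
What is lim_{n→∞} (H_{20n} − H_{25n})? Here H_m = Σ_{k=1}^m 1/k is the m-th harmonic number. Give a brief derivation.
lim = ln(20/25) = ln(4/5)

Euler-Maclaurin gives H_m = ln m + γ + 1/(2m) + O(1/m^2). The γ and O(1/m) terms cancel in the difference:
  H_{20n} − H_{25n} = ln(20n) − ln(25n) + O(1/n) = ln(20/25) + O(1/n).
Hence the limit is ln(20/25) = ln(4/5).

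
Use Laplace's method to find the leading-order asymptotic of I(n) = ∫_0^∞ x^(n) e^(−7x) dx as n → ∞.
I(n) ~ (sqrt(2π·n) / 7) · (n/(7e))^(n)

Write the integrand as exp(n ln x − 7x) and set f(x) = n ln x − 7x. Then f'(x) = n/x − 7 = 0 at x* = n/7, and f''(x*) = −n/x*^2 = −7^2/(n). Laplace's method (interior maximum) gives
  I(n) ~ e^(f(x*)) · sqrt(2π / |f''(x*)|)
        = exp(n ln(n/7) − n) · sqrt(2π · n / 7^2)
        = (n/7)^(n) e^(−n) · sqrt(2π·n) / 7
        = (sqrt(2π·n) / 7) · (n/(7e))^(n).
This matches Γ(n+1)/7^(n+1) with Stirling applied to Γ.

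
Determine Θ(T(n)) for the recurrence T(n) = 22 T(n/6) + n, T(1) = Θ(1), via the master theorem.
T(n) = Θ(n^(log_6 22))

Master theorem: compare f(n) = n to n^(log_6 22) where log_6 22 ≈ 1.725. Since 1 < log_6 22, we have f(n) = O(n^(log_6 22 − ε)) for some ε > 0 — Case 1. Hence T(n) = Θ(n^(log_6 22)).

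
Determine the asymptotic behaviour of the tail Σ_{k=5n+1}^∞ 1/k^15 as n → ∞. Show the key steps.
Σ_{k>5n} 1/k^15 ~ 1/(14 · (5n)^14)

Compare to the integral: ∫_{5n}^∞ x^(−15) dx = [−x^(−14)/14]_{5n}^∞ = 1/((15−1)·(5n)^14). Euler-Maclaurin then gives
  Σ_{k>5n} 1/k^15 = ∫_{5n}^∞ dx/x^15 − 1/(2·(5n)^15) + O(1/(5n)^16).
(Equivalently this is ζ(15) − Σ_{k≤5n} 1/k^15.)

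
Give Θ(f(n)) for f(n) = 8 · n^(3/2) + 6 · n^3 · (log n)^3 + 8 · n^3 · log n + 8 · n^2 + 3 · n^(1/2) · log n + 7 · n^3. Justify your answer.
f(n) ∈ Θ(n^3 · (log n)^3)

Compare the terms by growth order. For large n, n^a · (log n)^b dominates n^a' · (log n)^b' iff a > a', or (a = a' and b > b'). Ranking the 6 terms shows the dominant one is 6 · n^3 · (log n)^3. Hence f(n) ∈ Θ(n^3 · (log n)^3).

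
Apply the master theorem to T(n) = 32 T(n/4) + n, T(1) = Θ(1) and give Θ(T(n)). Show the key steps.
T(n) = Θ(n^(log_4 32))

Master theorem: compare f(n) = n to n^(log_4 32) where log_4 32 ≈ 2.500. Since 1 < log_4 32, we have f(n) = O(n^(log_4 32 − ε)) for some ε > 0 — Case 1. Hence T(n) = Θ(n^(log_4 32)).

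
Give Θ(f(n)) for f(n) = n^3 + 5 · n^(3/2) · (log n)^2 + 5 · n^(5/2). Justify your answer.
f(n) ∈ Θ(n^3)

Compare the terms by growth order. For large n, n^a · (log n)^b dominates n^a' · (log n)^b' iff a > a', or (a = a' and b > b'). Ranking the 3 terms shows the dominant one is n^3. Hence f(n) ∈ Θ(n^3).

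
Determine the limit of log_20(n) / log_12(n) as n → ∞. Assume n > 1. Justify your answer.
lim = ln(12) / ln(20) = log_20(12)

Change of base: log_20(n) = ln n / ln 20 and log_12(n) = ln n / ln 12. The ratio is (ln n / ln 20) · (ln 12 / ln n) = ln 12 / ln 20, a constant independent of n. So the limit is ln 12 / ln 20 = log_20(12).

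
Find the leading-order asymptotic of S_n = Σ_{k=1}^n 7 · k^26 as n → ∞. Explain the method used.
S_n ~ 7 · n^27 / 27

By integral comparison (Euler-Maclaurin), Σ_{k=1}^n 7 · k^26 = 7 · ∫_0^n x^26 dx + O(n^26) = 7 · n^27/27 + O(n^26). (Equivalently, Faulhaber's formula gives the same leading term.)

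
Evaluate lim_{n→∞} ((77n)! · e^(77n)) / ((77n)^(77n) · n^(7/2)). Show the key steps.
lim = 0

Stirling: (77n)! ~ sqrt(2π·77n) · (77n/e)^(77n). Hence
  (77n)! · e^(77n) / (77n)^(77n) ~ sqrt(2π·77n).
Dividing by n^(7/2): sqrt(2π·77n) / n^(7/2) = sqrt(2π·77) · n^((1−7)/2), so the expression behaves like sqrt(2π·77) · n^((1−7)/2) → 0.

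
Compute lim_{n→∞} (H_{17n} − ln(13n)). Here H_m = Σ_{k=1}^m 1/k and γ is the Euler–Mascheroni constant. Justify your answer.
lim = ln(17/13) + γ

By Euler-Maclaurin, H_m = ln m + γ + O(1/m). So
  H_{17n} − ln(13n) = ln(17n) + γ − ln(13n) + O(1/n)
                       = ln(17/13) + γ + O(1/n).
Hence the limit is ln(17/13) + γ.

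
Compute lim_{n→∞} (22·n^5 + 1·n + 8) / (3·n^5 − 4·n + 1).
lim = 22/3

For large n the leading n^5 terms dominate both numerator and denominator. Dividing top and bottom by n^5, every other term tends to 0, leaving 22/3.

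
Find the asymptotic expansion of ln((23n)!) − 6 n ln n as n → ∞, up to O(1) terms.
ln((23n)!) − 6 n ln n = 17 n ln n + 23(ln 23 − 1) n + (1/2) ln(2π·23n) + O(1/n)

Stirling: ln((23n)!) = 23n ln(23n) − 23n + (1/2) ln(2π·23n) + O(1/n).
Expand 23n ln(23n) = 23n (ln n + ln 23) = 23n ln n + 23n ln 23.
Subtract 6n ln n: leading term is (23 − 6) n ln n = 17 n ln n. The next term is 23n ln 23 − 23n = 23(ln 23 − 1) n. Then the (1/2) ln(2π·23n) correction.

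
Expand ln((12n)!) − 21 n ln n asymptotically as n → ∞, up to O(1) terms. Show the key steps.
ln((12n)!) − 21 n ln n = −9 n ln n + 12(ln 12 − 1) n + (1/2) ln(2π·12n) + O(1/n)

Stirling: ln((12n)!) = 12n ln(12n) − 12n + (1/2) ln(2π·12n) + O(1/n).
Expand 12n ln(12n) = 12n (ln n + ln 12) = 12n ln n + 12n ln 12.
Subtract 21n ln n: leading term is (12 − 21) n ln n = −9 n ln n. The next term is 12n ln 12 − 12n = 12(ln 12 − 1) n. Then the (1/2) ln(2π·12n) correction.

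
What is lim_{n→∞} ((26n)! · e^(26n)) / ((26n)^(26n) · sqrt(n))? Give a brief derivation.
lim = sqrt(2π·26)

Stirling: (26n)! ~ sqrt(2π·26n) · (26n/e)^(26n). Hence
  (26n)! · e^(26n) / (26n)^(26n) ~ sqrt(2π·26n).
Dividing by sqrt(n): sqrt(2π·26n) / sqrt(n) = sqrt(2π·26) · n^((1−1)/2), so the limit is sqrt(2π·26).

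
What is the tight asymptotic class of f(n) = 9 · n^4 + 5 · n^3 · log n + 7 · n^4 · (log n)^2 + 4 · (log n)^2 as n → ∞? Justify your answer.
f(n) ∈ Θ(n^4 · (log n)^2)

Compare the terms by growth order. For large n, n^a · (log n)^b dominates n^a' · (log n)^b' iff a > a', or (a = a' and b > b'). Ranking the 4 terms shows the dominant one is 7 · n^4 · (log n)^2. Hence f(n) ∈ Θ(n^4 · (log n)^2).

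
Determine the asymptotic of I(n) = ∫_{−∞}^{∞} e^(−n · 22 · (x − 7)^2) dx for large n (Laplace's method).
I(n) = sqrt(π/(22n))

Here φ(x) = 22 · (x − 7)^2 has its unique minimum at x* = 7 with φ(x*) = 0 and φ''(x*) = 44. Laplace's method gives
  I(n) ~ e^(−n φ(x*)) · sqrt(2π / (n · φ''(x*))) = sqrt(2π / (44n)) = sqrt(π/(22n)).
This is exact: substituting u = (x − 7)·sqrt(22n) gives I(n) = (1/sqrt(22n)) ∫_{−∞}^{∞} e^(−u^2) du = sqrt(π/(22n)).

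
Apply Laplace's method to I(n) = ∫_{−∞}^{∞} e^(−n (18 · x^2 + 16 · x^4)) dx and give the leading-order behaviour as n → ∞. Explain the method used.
I(n) ~ sqrt(π/(18n))

φ(x) = 18 · x^2 + 16 · x^4 has its unique global minimum at x* = 0 (since φ'(x) = 36x + 64x^3 = 0 only at x = 0 for real x with both coefficients positive, and φ → ∞ as |x| → ∞). At x* = 0, φ(0) = 0 and φ''(0) = 36. Laplace's method then gives
  I(n) ~ sqrt(2π / (n · φ''(0))) · e^(−n φ(0)) = sqrt(2π / (36n)) = sqrt(π/(18n)).
The 16 · x^4 term contributes only at subleading order (an O(1/n) relative correction).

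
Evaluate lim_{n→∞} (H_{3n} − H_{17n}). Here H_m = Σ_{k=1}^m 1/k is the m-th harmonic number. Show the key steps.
lim = ln(3/17)

Euler-Maclaurin gives H_m = ln m + γ + 1/(2m) + O(1/m^2). The γ and O(1/m) terms cancel in the difference:
  H_{3n} − H_{17n} = ln(3n) − ln(17n) + O(1/n) = ln(3/17) + O(1/n).
Hence the limit is ln(3/17).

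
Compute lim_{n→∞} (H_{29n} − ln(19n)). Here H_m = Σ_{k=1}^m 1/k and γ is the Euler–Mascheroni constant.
lim = ln(29/19) + γ

By Euler-Maclaurin, H_m = ln m + γ + O(1/m). So
  H_{29n} − ln(19n) = ln(29n) + γ − ln(19n) + O(1/n)
                       = ln(29/19) + γ + O(1/n).
Hence the limit is ln(29/19) + γ.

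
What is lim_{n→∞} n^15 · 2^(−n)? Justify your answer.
lim = 0

Exponentials with base > 1 dominate every fixed polynomial: for any fixed c, n^c / 2^n → 0 as n → ∞ (e.g. by the ratio test, or by writing 2^n = e^(n ln 2) and noting e^(n ln 2) / n^c → ∞). Hence n^15 · 2^(−n) = n^15 / 2^n → 0.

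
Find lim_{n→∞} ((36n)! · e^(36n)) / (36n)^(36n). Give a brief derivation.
lim = ∞

Stirling: (36n)! ~ sqrt(2π·36n) · (36n/e)^(36n). Hence
  (36n)! · e^(36n) / (36n)^(36n) ~ sqrt(2π·36n) = sqrt(2π·36) · sqrt(n) → ∞.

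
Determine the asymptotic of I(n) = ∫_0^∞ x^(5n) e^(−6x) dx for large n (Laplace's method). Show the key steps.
I(n) ~ (sqrt(2π·5n) / 6) · (5n/(6e))^(5n)

Write the integrand as exp(5n ln x − 6x) and set f(x) = 5n ln x − 6x. Then f'(x) = 5n/x − 6 = 0 at x* = 5n/6, and f''(x*) = −5n/x*^2 = −6^2/(5n). Laplace's method (interior maximum) gives
  I(n) ~ e^(f(x*)) · sqrt(2π / |f''(x*)|)
        = exp(5n ln(5n/6) − 5n) · sqrt(2π · 5n / 6^2)
        = (5n/6)^(5n) e^(−5n) · sqrt(2π·5n) / 6
        = (sqrt(2π·5n) / 6) · (5n/(6e))^(5n).
This matches Γ(5n+1)/6^(5n+1) with Stirling applied to Γ.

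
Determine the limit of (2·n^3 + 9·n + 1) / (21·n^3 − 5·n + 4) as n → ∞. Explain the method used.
lim = 2/21

For large n the leading n^3 terms dominate both numerator and denominator. Dividing top and bottom by n^3, every other term tends to 0, leaving 2/21.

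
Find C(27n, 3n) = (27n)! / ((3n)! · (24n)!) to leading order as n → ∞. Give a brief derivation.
C(27n, 3n) ~ (387420489/16777216)^(3n) · sqrt(9/(16π·3n))

Write N = 3n. Apply Stirling to each factorial:
  (9N)! ~ sqrt(2π·9N) · (9N/e)^(9N),
  N! ~ sqrt(2π N) · (N/e)^N,
  (8N)! ~ sqrt(2π·8N) · (8N/e)^(8N).
The exponential factors combine to (9N)^(9N) / (N^N · (8N)^(8N)) = 9^(9N)/8^(8N) = (9^9/8^8)^N = (387420489/16777216)^N.
The square-root prefactors combine to sqrt(2π·9N) / (sqrt(2π N)·sqrt(2π·8N)) = sqrt(9 / (2π·8·N)) = sqrt(9/(16π·3n)).
Substituting N = 3n: C(27n, 3n) ~ (387420489/16777216)^(3n) · sqrt(9/(16π·3n)).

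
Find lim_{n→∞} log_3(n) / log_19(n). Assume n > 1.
lim = ln(19) / ln(3) = log_3(19)

Change of base: log_3(n) = ln n / ln 3 and log_19(n) = ln n / ln 19. The ratio is (ln n / ln 3) · (ln 19 / ln n) = ln 19 / ln 3, a constant independent of n. So the limit is ln 19 / ln 3 = log_3(19).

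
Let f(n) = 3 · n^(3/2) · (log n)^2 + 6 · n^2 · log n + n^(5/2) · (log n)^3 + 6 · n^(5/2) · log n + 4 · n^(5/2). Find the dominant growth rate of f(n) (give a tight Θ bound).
f(n) ∈ Θ(n^(5/2) · (log n)^3)

Compare the terms by growth order. For large n, n^a · (log n)^b dominates n^a' · (log n)^b' iff a > a', or (a = a' and b > b'). Ranking the 5 terms shows the dominant one is n^(5/2) · (log n)^3. Hence f(n) ∈ Θ(n^(5/2) · (log n)^3).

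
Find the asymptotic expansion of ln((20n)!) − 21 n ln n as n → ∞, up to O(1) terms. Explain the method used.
ln((20n)!) − 21 n ln n = −n ln n + 20(ln 20 − 1) n + (1/2) ln(2π·20n) + O(1/n)

Stirling: ln((20n)!) = 20n ln(20n) − 20n + (1/2) ln(2π·20n) + O(1/n).
Expand 20n ln(20n) = 20n (ln n + ln 20) = 20n ln n + 20n ln 20.
Subtract 21n ln n: leading term is (20 − 21) n ln n = −n ln n. The next term is 20n ln 20 − 20n = 20(ln 20 − 1) n. Then the (1/2) ln(2π·20n) correction.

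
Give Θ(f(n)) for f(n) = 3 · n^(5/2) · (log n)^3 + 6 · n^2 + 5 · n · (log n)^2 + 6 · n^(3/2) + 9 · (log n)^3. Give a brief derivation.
f(n) ∈ Θ(n^(5/2) · (log n)^3)

Compare the terms by growth order. For large n, n^a · (log n)^b dominates n^a' · (log n)^b' iff a > a', or (a = a' and b > b'). Ranking the 5 terms shows the dominant one is 3 · n^(5/2) · (log n)^3. Hence f(n) ∈ Θ(n^(5/2) · (log n)^3).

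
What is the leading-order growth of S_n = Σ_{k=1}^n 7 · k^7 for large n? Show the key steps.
S_n ~ 7 · n^8 / 8

By integral comparison (Euler-Maclaurin), Σ_{k=1}^n 7 · k^7 = 7 · ∫_0^n x^7 dx + O(n^7) = 7 · n^8/8 + O(n^7). (Equivalently, Faulhaber's formula gives the same leading term.)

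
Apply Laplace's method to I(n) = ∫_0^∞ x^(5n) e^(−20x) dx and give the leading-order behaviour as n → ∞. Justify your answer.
I(n) ~ (sqrt(2π·5n) / 20) · (5n/(20e))^(5n)

Write the integrand as exp(5n ln x − 20x) and set f(x) = 5n ln x − 20x. Then f'(x) = 5n/x − 20 = 0 at x* = 5n/20, and f''(x*) = −5n/x*^2 = −20^2/(5n). Laplace's method (interior maximum) gives
  I(n) ~ e^(f(x*)) · sqrt(2π / |f''(x*)|)
        = exp(5n ln(5n/20) − 5n) · sqrt(2π · 5n / 20^2)
        = (5n/20)^(5n) e^(−5n) · sqrt(2π·5n) / 20
        = (sqrt(2π·5n) / 20) · (5n/(20e))^(5n).
This matches Γ(5n+1)/20^(5n+1) with Stirling applied to Γ.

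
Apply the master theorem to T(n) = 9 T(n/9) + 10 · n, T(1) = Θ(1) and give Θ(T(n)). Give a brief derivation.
T(n) = Θ(n log n)

log_9 9 = 1, and f(n) = 10 · n = Θ(n^(log_9 9)). This is Case 2 of the master theorem: T(n) = Θ(f(n) · log n) = Θ(n log n).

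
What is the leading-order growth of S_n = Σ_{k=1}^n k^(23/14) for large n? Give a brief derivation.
S_n ~ (14/37) · n^(37/14)

Integral comparison: Σ_{k=1}^n k^(23/14) = ∫_0^n x^(23/14) dx + O(n^(23/14)). The integral is n^(1 + 23/14) / (1 + 23/14) = n^((23+14)/14) / ((23+14)/14) = (14/37) · n^(37/14).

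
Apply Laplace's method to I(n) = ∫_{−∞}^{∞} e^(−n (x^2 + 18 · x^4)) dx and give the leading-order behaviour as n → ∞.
I(n) ~ sqrt(π/n)

φ(x) = x^2 + 18 · x^4 has its unique global minimum at x* = 0 (since φ'(x) = 2x + 72x^3 = 0 only at x = 0 for real x with both coefficients positive, and φ → ∞ as |x| → ∞). At x* = 0, φ(0) = 0 and φ''(0) = 2. Laplace's method then gives
  I(n) ~ sqrt(2π / (n · φ''(0))) · e^(−n φ(0)) = sqrt(2π / (2n)) = sqrt(π/n).
The 18 · x^4 term contributes only at subleading order (an O(1/n) relative correction).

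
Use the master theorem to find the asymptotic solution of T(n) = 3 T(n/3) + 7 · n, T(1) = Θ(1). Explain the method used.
T(n) = Θ(n log n)

log_3 3 = 1, and f(n) = 7 · n = Θ(n^(log_3 3)). This is Case 2 of the master theorem: T(n) = Θ(f(n) · log n) = Θ(n log n).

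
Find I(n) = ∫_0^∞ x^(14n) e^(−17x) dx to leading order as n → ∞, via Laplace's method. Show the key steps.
I(n) ~ (sqrt(2π·14n) / 17) · (14n/(17e))^(14n)

Write the integrand as exp(14n ln x − 17x) and set f(x) = 14n ln x − 17x. Then f'(x) = 14n/x − 17 = 0 at x* = 14n/17, and f''(x*) = −14n/x*^2 = −17^2/(14n). Laplace's method (interior maximum) gives
  I(n) ~ e^(f(x*)) · sqrt(2π / |f''(x*)|)
        = exp(14n ln(14n/17) − 14n) · sqrt(2π · 14n / 17^2)
        = (14n/17)^(14n) e^(−14n) · sqrt(2π·14n) / 17
        = (sqrt(2π·14n) / 17) · (14n/(17e))^(14n).
This matches Γ(14n+1)/17^(14n+1) with Stirling applied to Γ.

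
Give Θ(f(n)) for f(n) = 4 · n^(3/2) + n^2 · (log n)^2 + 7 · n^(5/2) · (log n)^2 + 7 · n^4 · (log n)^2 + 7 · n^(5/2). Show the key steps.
f(n) ∈ Θ(n^4 · (log n)^2)

Compare the terms by growth order. For large n, n^a · (log n)^b dominates n^a' · (log n)^b' iff a > a', or (a = a' and b > b'). Ranking the 5 terms shows the dominant one is 7 · n^4 · (log n)^2. Hence f(n) ∈ Θ(n^4 · (log n)^2).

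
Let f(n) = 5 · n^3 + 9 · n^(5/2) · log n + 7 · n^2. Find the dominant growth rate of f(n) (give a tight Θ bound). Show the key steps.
f(n) ∈ Θ(n^3)

Compare the terms by growth order. For large n, n^a · (log n)^b dominates n^a' · (log n)^b' iff a > a', or (a = a' and b > b'). Ranking the 3 terms shows the dominant one is 5 · n^3. Hence f(n) ∈ Θ(n^3).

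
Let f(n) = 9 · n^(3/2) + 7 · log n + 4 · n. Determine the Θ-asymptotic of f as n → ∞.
f(n) ∈ Θ(n^(3/2))

Compare the terms by growth order. For large n, n^a · (log n)^b dominates n^a' · (log n)^b' iff a > a', or (a = a' and b > b'). Ranking the 3 terms shows the dominant one is 9 · n^(3/2). Hence f(n) ∈ Θ(n^(3/2)).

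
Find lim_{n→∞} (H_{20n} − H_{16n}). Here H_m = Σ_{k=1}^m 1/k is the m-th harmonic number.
lim = ln(20/16) = ln(5/4)

Euler-Maclaurin gives H_m = ln m + γ + 1/(2m) + O(1/m^2). The γ and O(1/m) terms cancel in the difference:
  H_{20n} − H_{16n} = ln(20n) − ln(16n) + O(1/n) = ln(20/16) + O(1/n).
Hence the limit is ln(20/16) = ln(5/4).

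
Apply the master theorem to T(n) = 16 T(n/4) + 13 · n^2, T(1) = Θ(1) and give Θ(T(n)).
T(n) = Θ(n^2 log n)

log_4 16 = 2, and f(n) = 13 · n^2 = Θ(n^(log_4 16)). This is Case 2 of the master theorem: T(n) = Θ(f(n) · log n) = Θ(n^2 log n).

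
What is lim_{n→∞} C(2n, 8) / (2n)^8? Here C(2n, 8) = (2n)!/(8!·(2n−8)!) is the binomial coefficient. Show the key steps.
lim = 1/8! = 1/40320

With N = 2n → ∞: C(N, 8) / N^8 = [N(N−1)…(N−7)] / (8! · N^8) = (1/8!) · 1 · (1 − 1/(2n)) · … · (1 − 7/(2n)). Each factor → 1 as N → ∞, so the limit is 1/8! = 1/40320.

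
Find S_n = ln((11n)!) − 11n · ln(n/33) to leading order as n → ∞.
S_n ~ 11n · (ln 363 − 1) + O(ln n)

Stirling: ln((11n)!) = 11n ln(11n) − 11n + O(ln n).
  S_n = 11n ln(11n) − 11n − 11n ln(n/33) + O(ln n)
      = 11n ln(11n) − 11n ln n + 11n ln 33 − 11n + O(ln n)
      = 11n ln 11 + 11n ln 33 − 11n + O(ln n)
      = 11n (ln 363 − 1) + O(ln n).
Numerically ln(363) − 1 ≈ 4.8944.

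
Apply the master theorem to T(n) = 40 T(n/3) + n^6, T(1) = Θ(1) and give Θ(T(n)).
T(n) = Θ(n^6)

log_3 40 ≈ 3.358. f(n) = n^6 dominates n^(log_3 40) since 6 > 3.358, and the regularity condition a·f(n/b) = 40·(n/3)^6 = (40/729)·n^6 ≤ c·f(n) holds with c = 40/729 ≈ 0.0549 < 1. So this is Case 3: T(n) = Θ(f(n)) = Θ(n^6).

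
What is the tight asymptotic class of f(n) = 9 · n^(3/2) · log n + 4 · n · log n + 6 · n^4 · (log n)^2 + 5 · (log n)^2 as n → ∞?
f(n) ∈ Θ(n^4 · (log n)^2)

Compare the terms by growth order. For large n, n^a · (log n)^b dominates n^a' · (log n)^b' iff a > a', or (a = a' and b > b'). Ranking the 4 terms shows the dominant one is 6 · n^4 · (log n)^2. Hence f(n) ∈ Θ(n^4 · (log n)^2).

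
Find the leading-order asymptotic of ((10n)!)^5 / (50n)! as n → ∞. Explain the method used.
((10n)!)^5/(50n)! ~ ((2π·10n)^(4/2) / sqrt(5)) · 5^(−5·10n)  →  0

Write N = 10n. Stirling: N! ~ sqrt(2π N)(N/e)^N and (5N)! ~ sqrt(2π·5N)·(5N/e)^(5N).
  (N!)^5/(5N)! ~ (2π N)^(5/2) (N/e)^(5N) / [sqrt(2π·5N) (5N/e)^(5N)]
     = (2π N)^(5/2) / sqrt(2π·5N) · (N/(5N))^(5N)
     = (2π N)^((5−1)/2) / sqrt(5) · 5^(−5N).
Since 5^5 > 1, the factor 5^(−5N) decays exponentially, so the ratio → 0. Substituting N = 10n gives the stated form.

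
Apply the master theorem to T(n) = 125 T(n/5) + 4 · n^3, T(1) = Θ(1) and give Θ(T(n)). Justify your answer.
T(n) = Θ(n^3 log n)

log_5 125 = 3, and f(n) = 4 · n^3 = Θ(n^(log_5 125)). This is Case 2 of the master theorem: T(n) = Θ(f(n) · log n) = Θ(n^3 log n).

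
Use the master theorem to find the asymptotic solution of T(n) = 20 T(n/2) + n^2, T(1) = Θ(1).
T(n) = Θ(n^(log_2 20))

Master theorem: compare f(n) = n^2 to n^(log_2 20) where log_2 20 ≈ 4.322. Since 2 < log_2 20, we have f(n) = O(n^(log_2 20 − ε)) for some ε > 0 — Case 1. Hence T(n) = Θ(n^(log_2 20)).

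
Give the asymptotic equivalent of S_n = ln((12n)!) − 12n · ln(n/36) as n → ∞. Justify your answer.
S_n ~ 12n · (ln 432 − 1) + O(ln n)

Stirling: ln((12n)!) = 12n ln(12n) − 12n + O(ln n).
  S_n = 12n ln(12n) − 12n − 12n ln(n/36) + O(ln n)
      = 12n ln(12n) − 12n ln n + 12n ln 36 − 12n + O(ln n)
      = 12n ln 12 + 12n ln 36 − 12n + O(ln n)
      = 12n (ln 432 − 1) + O(ln n).
Numerically ln(432) − 1 ≈ 5.0684.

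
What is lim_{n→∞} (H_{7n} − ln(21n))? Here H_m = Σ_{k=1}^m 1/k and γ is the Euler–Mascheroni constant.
lim = −ln 3 + γ

By Euler-Maclaurin, H_m = ln m + γ + O(1/m). So
  H_{7n} − ln(21n) = ln(7n) + γ − ln(21n) + O(1/n)
                       = ln(7/21) + γ + O(1/n).
Hence the limit is ln(7/21) + γ (= −ln 3).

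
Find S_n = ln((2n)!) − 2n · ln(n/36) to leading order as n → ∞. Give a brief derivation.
S_n ~ 2n · (ln 72 − 1) + O(ln n)

Stirling: ln((2n)!) = 2n ln(2n) − 2n + O(ln n).
  S_n = 2n ln(2n) − 2n − 2n ln(n/36) + O(ln n)
      = 2n ln(2n) − 2n ln n + 2n ln 36 − 2n + O(ln n)
      = 2n ln 2 + 2n ln 36 − 2n + O(ln n)
      = 2n (ln 72 − 1) + O(ln n).
Numerically ln(72) − 1 ≈ 3.2767.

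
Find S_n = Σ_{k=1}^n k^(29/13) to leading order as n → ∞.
S_n ~ (13/42) · n^(42/13)

Integral comparison: Σ_{k=1}^n k^(29/13) = ∫_0^n x^(29/13) dx + O(n^(29/13)). The integral is n^(1 + 29/13) / (1 + 29/13) = n^((29+13)/13) / ((29+13)/13) = (13/42) · n^(42/13).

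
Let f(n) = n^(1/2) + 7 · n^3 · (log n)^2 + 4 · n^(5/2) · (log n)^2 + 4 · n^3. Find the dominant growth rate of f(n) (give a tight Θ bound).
f(n) ∈ Θ(n^3 · (log n)^2)

Compare the terms by growth order. For large n, n^a · (log n)^b dominates n^a' · (log n)^b' iff a > a', or (a = a' and b > b'). Ranking the 4 terms shows the dominant one is 7 · n^3 · (log n)^2. Hence f(n) ∈ Θ(n^3 · (log n)^2).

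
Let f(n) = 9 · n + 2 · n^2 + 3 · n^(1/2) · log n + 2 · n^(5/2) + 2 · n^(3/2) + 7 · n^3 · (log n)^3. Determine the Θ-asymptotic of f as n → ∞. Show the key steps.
f(n) ∈ Θ(n^3 · (log n)^3)

Compare the terms by growth order. For large n, n^a · (log n)^b dominates n^a' · (log n)^b' iff a > a', or (a = a' and b > b'). Ranking the 6 terms shows the dominant one is 7 · n^3 · (log n)^3. Hence f(n) ∈ Θ(n^3 · (log n)^3).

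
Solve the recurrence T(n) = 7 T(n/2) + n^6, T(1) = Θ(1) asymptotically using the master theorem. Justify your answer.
T(n) = Θ(n^6)

log_2 7 ≈ 2.807. f(n) = n^6 dominates n^(log_2 7) since 6 > 2.807, and the regularity condition a·f(n/b) = 7·(n/2)^6 = (7/64)·n^6 ≤ c·f(n) holds with c = 7/64 ≈ 0.109 < 1. So this is Case 3: T(n) = Θ(f(n)) = Θ(n^6).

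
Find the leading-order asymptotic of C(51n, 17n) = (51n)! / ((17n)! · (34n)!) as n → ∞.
C(51n, 17n) ~ (27/4)^(17n) · sqrt(3/(4π·17n))

Write N = 17n. Apply Stirling to each factorial:
  (3N)! ~ sqrt(2π·3N) · (3N/e)^(3N),
  N! ~ sqrt(2π N) · (N/e)^N,
  (2N)! ~ sqrt(2π·2N) · (2N/e)^(2N).
The exponential factors combine to (3N)^(3N) / (N^N · (2N)^(2N)) = 3^(3N)/2^(2N) = (3^3/2^2)^N = (27/4)^N.
The square-root prefactors combine to sqrt(2π·3N) / (sqrt(2π N)·sqrt(2π·2N)) = sqrt(3 / (2π·2·N)) = sqrt(3/(4π·17n)).
Substituting N = 17n: C(51n, 17n) ~ (27/4)^(17n) · sqrt(3/(4π·17n)).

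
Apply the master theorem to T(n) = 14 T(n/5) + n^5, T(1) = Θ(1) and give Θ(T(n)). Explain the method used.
T(n) = Θ(n^5)

log_5 14 ≈ 1.640. f(n) = n^5 dominates n^(log_5 14) since 5 > 1.640, and the regularity condition a·f(n/b) = 14·(n/5)^5 = (14/3125)·n^5 ≤ c·f(n) holds with c = 14/3125 ≈ 0.00448 < 1. So this is Case 3: T(n) = Θ(f(n)) = Θ(n^5).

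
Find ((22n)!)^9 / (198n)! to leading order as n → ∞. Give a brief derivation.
((22n)!)^9/(198n)! ~ ((2π·22n)^(8/2) / 3) · 9^(−9·22n)  →  0

Write N = 22n. Stirling: N! ~ sqrt(2π N)(N/e)^N and (9N)! ~ sqrt(2π·9N)·(9N/e)^(9N).
  (N!)^9/(9N)! ~ (2π N)^(9/2) (N/e)^(9N) / [sqrt(2π·9N) (9N/e)^(9N)]
     = (2π N)^(9/2) / sqrt(2π·9N) · (N/(9N))^(9N)
     = (2π N)^((9−1)/2) / 3 · 9^(−9N).
Since 9^9 > 1, the factor 9^(−9N) decays exponentially, so the ratio → 0. Substituting N = 22n gives the stated form.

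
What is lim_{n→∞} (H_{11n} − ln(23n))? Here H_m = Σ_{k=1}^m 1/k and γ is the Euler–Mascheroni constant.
lim = ln(11/23) + γ

By Euler-Maclaurin, H_m = ln m + γ + O(1/m). So
  H_{11n} − ln(23n) = ln(11n) + γ − ln(23n) + O(1/n)
                       = ln(11/23) + γ + O(1/n).
Hence the limit is ln(11/23) + γ.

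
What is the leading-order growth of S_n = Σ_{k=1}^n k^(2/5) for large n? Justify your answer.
S_n ~ (5/7) · n^(7/5)

Integral comparison: Σ_{k=1}^n k^(2/5) = ∫_0^n x^(2/5) dx + O(n^(2/5)). The integral is n^(1 + 2/5) / (1 + 2/5) = n^((2+5)/5) / ((2+5)/5) = (5/7) · n^(7/5).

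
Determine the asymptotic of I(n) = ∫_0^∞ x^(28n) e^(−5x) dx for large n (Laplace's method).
I(n) ~ (sqrt(2π·28n) / 5) · (28n/(5e))^(28n)

Write the integrand as exp(28n ln x − 5x) and set f(x) = 28n ln x − 5x. Then f'(x) = 28n/x − 5 = 0 at x* = 28n/5, and f''(x*) = −28n/x*^2 = −5^2/(28n). Laplace's method (interior maximum) gives
  I(n) ~ e^(f(x*)) · sqrt(2π / |f''(x*)|)
        = exp(28n ln(28n/5) − 28n) · sqrt(2π · 28n / 5^2)
        = (28n/5)^(28n) e^(−28n) · sqrt(2π·28n) / 5
        = (sqrt(2π·28n) / 5) · (28n/(5e))^(28n).
This matches Γ(28n+1)/5^(28n+1) with Stirling applied to Γ.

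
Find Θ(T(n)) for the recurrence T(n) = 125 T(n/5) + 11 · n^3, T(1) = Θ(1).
T(n) = Θ(n^3 log n)

log_5 125 = 3, and f(n) = 11 · n^3 = Θ(n^(log_5 125)). This is Case 2 of the master theorem: T(n) = Θ(f(n) · log n) = Θ(n^3 log n).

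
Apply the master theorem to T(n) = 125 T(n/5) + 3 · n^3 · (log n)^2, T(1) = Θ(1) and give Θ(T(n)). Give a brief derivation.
T(n) = Θ(n^3 · (log n)^3)

Here log_5 125 = 3 and f(n) = 3 · n^3 · (log n)^2 = Θ(n^(log_5 125) · (log n)^2). This is the extended Case 2 of the master theorem (f matches the critical exponent up to log factors), giving T(n) = Θ(n^(log_5 125) · (log n)^(2+1)) = Θ(n^3 · (log n)^3).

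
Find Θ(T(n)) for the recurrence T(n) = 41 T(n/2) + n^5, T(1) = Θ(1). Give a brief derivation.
T(n) = Θ(n^(log_2 41))

Master theorem: compare f(n) = n^5 to n^(log_2 41) where log_2 41 ≈ 5.358. Since 5 < log_2 41, we have f(n) = O(n^(log_2 41 − ε)) for some ε > 0 — Case 1. Hence T(n) = Θ(n^(log_2 41)).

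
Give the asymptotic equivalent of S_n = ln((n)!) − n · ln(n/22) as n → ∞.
S_n ~ n · (ln 22 − 1) + O(ln n)

Stirling: ln((n)!) = n ln(n) − n + O(ln n).
  S_n = n ln(n) − n − n ln(n/22) + O(ln n)
      = n ln(n) − n ln n + n ln 22 − n + O(ln n)
      = n ln 22 − n + O(ln n)
      = n (ln 22 − 1) + O(ln n).
Numerically ln(22) − 1 ≈ 2.0910.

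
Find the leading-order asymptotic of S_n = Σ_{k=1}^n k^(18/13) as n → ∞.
S_n ~ (13/31) · n^(31/13)

Integral comparison: Σ_{k=1}^n k^(18/13) = ∫_0^n x^(18/13) dx + O(n^(18/13)). The integral is n^(1 + 18/13) / (1 + 18/13) = n^((18+13)/13) / ((18+13)/13) = (13/31) · n^(31/13).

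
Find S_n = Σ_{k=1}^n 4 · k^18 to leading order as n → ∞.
S_n ~ 4 · n^19 / 19

By integral comparison (Euler-Maclaurin), Σ_{k=1}^n 4 · k^18 = 4 · ∫_0^n x^18 dx + O(n^18) = 4 · n^19/19 + O(n^18). (Equivalently, Faulhaber's formula gives the same leading term.)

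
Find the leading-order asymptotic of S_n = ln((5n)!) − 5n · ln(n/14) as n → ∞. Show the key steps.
S_n ~ 5n · (ln 70 − 1) + O(ln n)

Stirling: ln((5n)!) = 5n ln(5n) − 5n + O(ln n).
  S_n = 5n ln(5n) − 5n − 5n ln(n/14) + O(ln n)
      = 5n ln(5n) − 5n ln n + 5n ln 14 − 5n + O(ln n)
      = 5n ln 5 + 5n ln 14 − 5n + O(ln n)
      = 5n (ln 70 − 1) + O(ln n).
Numerically ln(70) − 1 ≈ 3.2485.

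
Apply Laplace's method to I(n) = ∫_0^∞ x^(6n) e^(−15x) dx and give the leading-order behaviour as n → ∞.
I(n) ~ (sqrt(2π·6n) / 15) · (6n/(15e))^(6n)

Write the integrand as exp(6n ln x − 15x) and set f(x) = 6n ln x − 15x. Then f'(x) = 6n/x − 15 = 0 at x* = 6n/15, and f''(x*) = −6n/x*^2 = −15^2/(6n). Laplace's method (interior maximum) gives
  I(n) ~ e^(f(x*)) · sqrt(2π / |f''(x*)|)
        = exp(6n ln(6n/15) − 6n) · sqrt(2π · 6n / 15^2)
        = (6n/15)^(6n) e^(−6n) · sqrt(2π·6n) / 15
        = (sqrt(2π·6n) / 15) · (6n/(15e))^(6n).
This matches Γ(6n+1)/15^(6n+1) with Stirling applied to Γ.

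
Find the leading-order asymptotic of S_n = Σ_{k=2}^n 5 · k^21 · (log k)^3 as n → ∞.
S_n ~ 5 · n^22 · (log n)^3 / 22

By integral comparison, S_n = ∫_1^n 5 · x^21 · (log x)^3 dx + O(n^21 · (log n)^3). For the integral, the leading term of ∫_1^n x^21 (log x)^3 dx is n^22/22 · (log n)^3 (by repeated integration by parts; each step lowers the log-exponent and produces a relatively O(1/log n) correction). Hence S_n ~ 5 · n^22 · (log n)^3 / 22.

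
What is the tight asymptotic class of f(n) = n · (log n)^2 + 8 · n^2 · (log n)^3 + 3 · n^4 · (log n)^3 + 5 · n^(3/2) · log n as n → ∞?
f(n) ∈ Θ(n^4 · (log n)^3)

Compare the terms by growth order. For large n, n^a · (log n)^b dominates n^a' · (log n)^b' iff a > a', or (a = a' and b > b'). Ranking the 4 terms shows the dominant one is 3 · n^4 · (log n)^3. Hence f(n) ∈ Θ(n^4 · (log n)^3).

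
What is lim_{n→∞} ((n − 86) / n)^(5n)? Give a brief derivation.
lim = e^(−430)

Rewrite as (1 − 86/n)^(5n). By the standard limit (1 + x/n)^n → e^x, we have (1 − 86/n)^n → e^(−86), and raising to the 5th power gives e^(−430).
More precisely, ln[(1 − 86/n)^(5n)] = 5n · ln(1 − 86/n) = 5n · (-86/n + O(1/n^2)) = -430 + O(1/n) → -430.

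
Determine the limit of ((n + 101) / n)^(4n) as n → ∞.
lim = e^404

Rewrite as (1 + 101/n)^(4n). By the standard limit (1 + x/n)^n → e^x, we have (1 + 101/n)^n → e^101, and raising to the 4th power gives e^404.
More precisely, ln[(1 + 101/n)^(4n)] = 4n · ln(1 + 101/n) = 4n · (101/n + O(1/n^2)) = 404 + O(1/n) → 404.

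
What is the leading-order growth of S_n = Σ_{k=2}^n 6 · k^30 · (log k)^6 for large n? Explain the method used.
S_n ~ 6 · n^31 · (log n)^6 / 31

By integral comparison, S_n = ∫_1^n 6 · x^30 · (log x)^6 dx + O(n^30 · (log n)^6). For the integral, the leading term of ∫_1^n x^30 (log x)^6 dx is n^31/31 · (log n)^6 (by repeated integration by parts; each step lowers the log-exponent and produces a relatively O(1/log n) correction). Hence S_n ~ 6 · n^31 · (log n)^6 / 31.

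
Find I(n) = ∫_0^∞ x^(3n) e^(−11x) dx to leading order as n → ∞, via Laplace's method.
I(n) ~ (sqrt(2π·3n) / 11) · (3n/(11e))^(3n)

Write the integrand as exp(3n ln x − 11x) and set f(x) = 3n ln x − 11x. Then f'(x) = 3n/x − 11 = 0 at x* = 3n/11, and f''(x*) = −3n/x*^2 = −11^2/(3n). Laplace's method (interior maximum) gives
  I(n) ~ e^(f(x*)) · sqrt(2π / |f''(x*)|)
        = exp(3n ln(3n/11) − 3n) · sqrt(2π · 3n / 11^2)
        = (3n/11)^(3n) e^(−3n) · sqrt(2π·3n) / 11
        = (sqrt(2π·3n) / 11) · (3n/(11e))^(3n).
This matches Γ(3n+1)/11^(3n+1) with Stirling applied to Γ.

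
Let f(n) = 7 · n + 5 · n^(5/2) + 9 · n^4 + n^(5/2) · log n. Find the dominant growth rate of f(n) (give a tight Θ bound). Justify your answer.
f(n) ∈ Θ(n^4)

Compare the terms by growth order. For large n, n^a · (log n)^b dominates n^a' · (log n)^b' iff a > a', or (a = a' and b > b'). Ranking the 4 terms shows the dominant one is 9 · n^4. Hence f(n) ∈ Θ(n^4).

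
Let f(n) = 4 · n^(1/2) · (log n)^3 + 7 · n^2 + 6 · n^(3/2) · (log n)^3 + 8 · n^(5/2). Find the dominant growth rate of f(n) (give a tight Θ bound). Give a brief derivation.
f(n) ∈ Θ(n^(5/2))

Compare the terms by growth order. For large n, n^a · (log n)^b dominates n^a' · (log n)^b' iff a > a', or (a = a' and b > b'). Ranking the 4 terms shows the dominant one is 8 · n^(5/2). Hence f(n) ∈ Θ(n^(5/2)).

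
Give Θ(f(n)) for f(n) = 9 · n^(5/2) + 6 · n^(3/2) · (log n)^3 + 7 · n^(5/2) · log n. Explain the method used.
f(n) ∈ Θ(n^(5/2) · log n)

Compare the terms by growth order. For large n, n^a · (log n)^b dominates n^a' · (log n)^b' iff a > a', or (a = a' and b > b'). Ranking the 3 terms shows the dominant one is 7 · n^(5/2) · log n. Hence f(n) ∈ Θ(n^(5/2) · log n).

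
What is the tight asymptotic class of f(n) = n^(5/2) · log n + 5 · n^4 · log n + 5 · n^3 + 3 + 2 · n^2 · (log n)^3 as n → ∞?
f(n) ∈ Θ(n^4 · log n)

Compare the terms by growth order. For large n, n^a · (log n)^b dominates n^a' · (log n)^b' iff a > a', or (a = a' and b > b'). Ranking the 5 terms shows the dominant one is 5 · n^4 · log n. Hence f(n) ∈ Θ(n^4 · log n).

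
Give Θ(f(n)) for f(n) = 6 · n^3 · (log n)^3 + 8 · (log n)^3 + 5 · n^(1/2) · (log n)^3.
f(n) ∈ Θ(n^3 · (log n)^3)

Compare the terms by growth order. For large n, n^a · (log n)^b dominates n^a' · (log n)^b' iff a > a', or (a = a' and b > b'). Ranking the 3 terms shows the dominant one is 6 · n^3 · (log n)^3. Hence f(n) ∈ Θ(n^3 · (log n)^3).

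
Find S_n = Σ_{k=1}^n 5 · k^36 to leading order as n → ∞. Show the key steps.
S_n ~ 5 · n^37 / 37

By integral comparison (Euler-Maclaurin), Σ_{k=1}^n 5 · k^36 = 5 · ∫_0^n x^36 dx + O(n^36) = 5 · n^37/37 + O(n^36). (Equivalently, Faulhaber's formula gives the same leading term.)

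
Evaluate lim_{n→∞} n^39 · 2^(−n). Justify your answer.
lim = 0

Exponentials with base > 1 dominate every fixed polynomial: for any fixed c, n^c / 2^n → 0 as n → ∞ (e.g. by the ratio test, or by writing 2^n = e^(n ln 2) and noting e^(n ln 2) / n^c → ∞). Hence n^39 · 2^(−n) = n^39 / 2^n → 0.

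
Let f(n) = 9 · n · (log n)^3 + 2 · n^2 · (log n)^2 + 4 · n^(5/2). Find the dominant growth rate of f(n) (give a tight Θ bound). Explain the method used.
f(n) ∈ Θ(n^(5/2))

Compare the terms by growth order. For large n, n^a · (log n)^b dominates n^a' · (log n)^b' iff a > a', or (a = a' and b > b'). Ranking the 3 terms shows the dominant one is 4 · n^(5/2). Hence f(n) ∈ Θ(n^(5/2)).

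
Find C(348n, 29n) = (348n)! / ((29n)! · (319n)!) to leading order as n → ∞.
C(348n, 29n) ~ (8916100448256/285311670611)^(29n) · sqrt(6/(11π·29n))

Write N = 29n. Apply Stirling to each factorial:
  (12N)! ~ sqrt(2π·12N) · (12N/e)^(12N),
  N! ~ sqrt(2π N) · (N/e)^N,
  (11N)! ~ sqrt(2π·11N) · (11N/e)^(11N).
The exponential factors combine to (12N)^(12N) / (N^N · (11N)^(11N)) = 12^(12N)/11^(11N) = (12^12/11^11)^N = (8916100448256/285311670611)^N.
The square-root prefactors combine to sqrt(2π·12N) / (sqrt(2π N)·sqrt(2π·11N)) = sqrt(12 / (2π·11·N)) = sqrt(6/(11π·29n)).
Substituting N = 29n: C(348n, 29n) ~ (8916100448256/285311670611)^(29n) · sqrt(6/(11π·29n)).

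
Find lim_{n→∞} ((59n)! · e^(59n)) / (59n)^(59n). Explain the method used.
lim = ∞

Stirling: (59n)! ~ sqrt(2π·59n) · (59n/e)^(59n). Hence
  (59n)! · e^(59n) / (59n)^(59n) ~ sqrt(2π·59n) = sqrt(2π·59) · sqrt(n) → ∞.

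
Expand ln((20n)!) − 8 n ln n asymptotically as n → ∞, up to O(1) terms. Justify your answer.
ln((20n)!) − 8 n ln n = 12 n ln n + 20(ln 20 − 1) n + (1/2) ln(2π·20n) + O(1/n)

Stirling: ln((20n)!) = 20n ln(20n) − 20n + (1/2) ln(2π·20n) + O(1/n).
Expand 20n ln(20n) = 20n (ln n + ln 20) = 20n ln n + 20n ln 20.
Subtract 8n ln n: leading term is (20 − 8) n ln n = 12 n ln n. The next term is 20n ln 20 − 20n = 20(ln 20 − 1) n. Then the (1/2) ln(2π·20n) correction.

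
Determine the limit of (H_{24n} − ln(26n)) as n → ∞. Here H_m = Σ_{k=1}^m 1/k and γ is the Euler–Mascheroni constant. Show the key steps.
lim = ln(12/13) + γ

By Euler-Maclaurin, H_m = ln m + γ + O(1/m). So
  H_{24n} − ln(26n) = ln(24n) + γ − ln(26n) + O(1/n)
                       = ln(24/26) + γ + O(1/n).
Hence the limit is ln(24/26) + γ (= ln(12/13)).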